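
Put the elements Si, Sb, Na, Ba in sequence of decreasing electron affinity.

Na is in period 3, group 1; Si is in period 3, group 14; Sb is in period 5, group 15; Ba is in period 6, group 2.
Adding an electron releases more energy for atoms nearer the top right (short of the noble gases).
These span different periods and groups, so the two trends combine.
Na > Ba: period and group pull opposite ways; the down-group shift dominates (53 vs 14 kJ/mol).
Sb > Na: the two effects oppose for this pair; the across-period effect wins (103 vs 53 kJ/mol).
Si > Sb: the two effects oppose for this pair; the down-group effect wins (134 vs 103 kJ/mol).
For reference (kJ/mol): Na 53, Si 134, Sb 103, Ba 14.
So from highest to lowest: Si > Sb > Na > Ba.

Si > Sb > Na > Ba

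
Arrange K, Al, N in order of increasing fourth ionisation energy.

After 3 electrons have been removed, what remains? K³⁺ is already 2 electrons into the core; Al³⁺ is the bare [Ne] core; N³⁺ still has 2 valence electrons.
Usually core removal costs more than valence removal, but here the competition is close: a tightly held n=2 valence electron can cost more to remove than an n=3 core electron, so the actual values have to decide it.
Tabulated IE_4 (kJ/mol): K 5877, Al 11577, N 7475.
Hence IE_4: K < N < Al.

K, N, Al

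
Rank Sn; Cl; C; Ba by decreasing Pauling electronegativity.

EN rises left→right (higher Z_eff, smaller atoms) and falls top→bottom (larger, more shielded atoms).
These span different periods and groups, so the two trends combine.
Sn > Ba: relative to Ba, both the across-period and down-group shifts push Sn's electronegativity up.
C > Sn: they share group 14; the group trend gives C the larger value.
Cl > C: the two effects oppose for this pair; the across-period effect wins (3.16 vs 2.55).
Approximate values (Pauling): C 2.55, Cl 3.16, Sn 1.96, Ba 0.89.
So from highest to lowest: Cl > C > Sn > Ba.

Cl > C > Sn > Ba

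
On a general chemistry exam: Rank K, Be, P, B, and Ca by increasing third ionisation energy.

P < B < K < Ca < Be

After 2 electrons have been removed, what remains? K²⁺ is already 1 electron into the core; Be²⁺ is the bare [He] core; P²⁺ still has 3 valence electrons; B²⁺ still has 1 valence electron; Ca²⁺ is the bare [Ar] core.
Breaking into a closed-shell core is much more expensive than removing a leftover valence electron — K, Ca and Be have the largest IE_3 here.
Valence configurations: P²⁺ [Ne]3s²3p¹, B²⁺ [He]2s¹.
Tabulated IE_3 (kJ/mol): K 4420, Be 14849, P 2914, B 3660, Ca 4912.
Overall IE_3 order: P < B < K < Ca < Be.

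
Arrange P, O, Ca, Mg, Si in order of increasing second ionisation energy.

Ca < Mg < Si < P < O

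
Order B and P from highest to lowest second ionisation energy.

After 1 electron has been removed, what remains? B⁺ still has 2 valence electrons; P⁺ still has 4 valence electrons.
All are still removing valence electrons, so compare the +1 ions as you would atoms: IE_2 generally rises across a period (higher Z_eff) and falls down a group (larger shell), subject to the usual subshell exceptions.
Valence configurations: B⁺ [He]2s², P⁺ [Ne]3s²3p².
Approximate IE_2 values (kJ/mol): B 2427, P 1907.
Putting it together, IE_2: P < B.

B > P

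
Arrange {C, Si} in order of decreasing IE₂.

C > Si

Consider each +1 ion: C⁺ still has 3 valence electrons; Si⁺ still has 3 valence electrons.
All are still removing valence electrons, so compare the +1 ions as you would atoms: IE_2 generally rises across a period (higher Z_eff) and falls down a group (larger shell), subject to the usual subshell exceptions.
Valence configurations: C⁺ [He]2s²2p¹, Si⁺ [Ne]3s²3p¹.
Approximate IE_2 values (kJ/mol): C 2353, Si 1577.
Putting it together, IE_2: Si < C.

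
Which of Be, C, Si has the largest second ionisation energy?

The second ionization energy removes an electron from the +1 ion. For each element: Be⁺ still has 1 valence electron; C⁺ still has 3 valence electrons; Si⁺ still has 3 valence electrons.
All are still removing valence electrons, so compare the +1 ions as you would atoms: IE_2 generally rises across a period (higher Z_eff) and falls down a group (larger shell), subject to the usual subshell exceptions.
Valence configurations: Be⁺ [He]2s¹, C⁺ [He]2s²2p¹, Si⁺ [Ne]3s²3p¹.
Tabulated IE_2 (kJ/mol): Be 1757, C 2353, Si 1577.
Hence IE_2: Si < Be < C.

C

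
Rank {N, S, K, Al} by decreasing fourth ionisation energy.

Al > N > K > S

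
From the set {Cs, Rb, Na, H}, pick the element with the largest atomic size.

Cs

Across a period the added protons contract the valence shell; down a group each new principal shell makes the atom larger.
All are in group 1, so atomic radius increases down the group.
The largest atomic size among these belongs to Cs.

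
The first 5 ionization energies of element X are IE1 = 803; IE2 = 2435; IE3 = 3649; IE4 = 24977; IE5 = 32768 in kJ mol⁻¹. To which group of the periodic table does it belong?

Group 13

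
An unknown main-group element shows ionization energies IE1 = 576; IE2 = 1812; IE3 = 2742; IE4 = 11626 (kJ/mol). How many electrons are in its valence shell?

Look for the largest jump between consecutive ionization energies: IE4/IE3 ≈ 4.2, far larger than any earlier ratio.
That jump marks the point where a core electron is being removed. So the atom has 3 valence electrons.

3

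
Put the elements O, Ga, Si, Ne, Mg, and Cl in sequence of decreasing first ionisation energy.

Ne > O > Cl > Si > Mg > Ga

O is in period 2, group 16; Ne is in period 2, group 18; Mg is in period 3, group 2; Si is in period 3, group 14; Cl is in period 3, group 17; Ga is in period 4, group 13.
IE₁ increases left→right with effective nuclear charge and decreases top→bottom as the valence shell moves farther out.
Neither a single period nor a single group — weigh both effects.
Mg > Ga: the two effects oppose for this pair; the down-group effect wins (738 vs 579 kJ/mol).
Si > Mg: Si lies to the right of Mg in period 3, so the across-period effect alone puts Si higher.
Cl > Si: Cl lies to the right of Si in period 3, so the across-period effect alone puts Cl higher.
O > Cl: the two effects oppose for this pair; the down-group effect wins (1314 vs 1251 kJ/mol).
Ne > O: both are in period 2; the period trend gives Ne the larger value.
For reference (kJ/mol): O 1314, Ne 2081, Mg 738, Si 786, Cl 1251, Ga 579.
So from highest to lowest: Ne > O > Cl > Si > Mg > Ga.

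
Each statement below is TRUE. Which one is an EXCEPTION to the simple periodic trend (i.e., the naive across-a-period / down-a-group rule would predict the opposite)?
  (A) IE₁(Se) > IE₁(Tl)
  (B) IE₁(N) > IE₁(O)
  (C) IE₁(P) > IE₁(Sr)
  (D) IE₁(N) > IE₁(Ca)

(B)

The general trend: first ionisation energy increases across a period and decreases down a group.
(A) Se (period 4, group 16) vs Tl (period 6, group 13): the stated order agrees with the simple trend.
(B) N (period 2, group 15) vs O (period 2, group 16): the stated order contradicts the simple trend.
(C) P (period 3, group 15) vs Sr (period 5, group 2): the stated order agrees with the simple trend.
(D) N (period 2, group 15) vs Ca (period 4, group 2): the stated order agrees with the simple trend.
The exception is (B): pairing an electron in O's 2p⁴ costs repulsion energy, so O ionizes more easily than half-filled N (2p³).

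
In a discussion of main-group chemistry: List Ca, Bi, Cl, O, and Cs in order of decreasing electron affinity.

Cl > O > Bi > Cs > Ca

Electron affinity generally becomes more exothermic across a period toward the halogens and less exothermic down a group.
These span different periods and groups, so the two trends combine.
Cs > Ca: this pair runs against the simple trend — see the exception note.
Bi > Cs: both are in period 6; the period trend gives Bi the larger value.
O > Bi: both effects reinforce here, so O is clearly the higher of the two.
Cl > O: the two effects oppose for this pair; the across-period effect wins (349 vs 141 kJ/mol).
Note the exception: Cs has a higher electron affinity than Ca, contrary to the simple trend — adding an electron to Ca (ns²) has to open a new, higher-energy np subshell, which is unfavourable.
Tabulated electron affinity (kJ/mol): O 141, Cl 349, Ca 2, Cs 46, Bi 91.
So from highest to lowest: Cl > O > Bi > Cs > Ca.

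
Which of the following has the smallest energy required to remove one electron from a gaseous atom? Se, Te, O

Te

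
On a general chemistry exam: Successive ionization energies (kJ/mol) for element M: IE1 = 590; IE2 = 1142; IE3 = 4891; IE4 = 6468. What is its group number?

Group 2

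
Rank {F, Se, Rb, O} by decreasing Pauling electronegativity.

F, O, Se, Rb

O is in period 2, group 16; F is in period 2, group 17; Se is in period 4, group 16; Rb is in period 5, group 1.
Electronegativity increases across a period and decreases down a group, tracking effective nuclear charge and atomic size.
Here both period and group differ, so the two effects have to be weighed against each other.
Se > Rb: relative to Rb, both the across-period and down-group shifts push Se's electronegativity up.
O > Se: they share group 16; the group trend gives O the larger value.
F > O: F lies to the right of O in period 2, so the across-period effect alone puts F higher.
For reference (Pauling): O 3.44, F 3.98, Se 2.55, Rb 0.82.
So from highest to lowest: F > O > Se > Rb.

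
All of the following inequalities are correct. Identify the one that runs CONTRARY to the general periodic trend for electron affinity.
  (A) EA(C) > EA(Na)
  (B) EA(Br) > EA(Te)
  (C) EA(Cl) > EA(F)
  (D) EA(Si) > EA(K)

(C)

The general trend: electron affinity increases across a period and decreases down a group.
(A) C (period 2, group 14) vs Na (period 3, group 1): the stated order agrees with the simple trend.
(B) Br (period 4, group 17) vs Te (period 5, group 16): the stated order agrees with the simple trend.
(C) Cl (period 3, group 17) vs F (period 2, group 17): the stated order contradicts the simple trend.
(D) Si (period 3, group 14) vs K (period 4, group 1): the stated order agrees with the simple trend.
The exception is (C): F's small 2p subshell makes the incoming electron feel strong e⁻–e⁻ repulsion, so Cl actually releases more energy on gaining an electron.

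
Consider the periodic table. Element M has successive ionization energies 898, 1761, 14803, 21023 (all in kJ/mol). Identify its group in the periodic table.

Look for the largest jump between consecutive ionization energies: IE3/IE2 ≈ 8.4, far larger than any earlier ratio.
That jump marks the point where a core electron is being removed. So the atom has 2 valence electrons.
A main-group element with 2 valence electrons is in group 2.

Group 2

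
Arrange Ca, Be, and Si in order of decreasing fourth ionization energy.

Be > Ca > Si

After 3 electrons have been removed, what remains? Ca³⁺ is already 1 electron into the core; Be³⁺ is already 1 electron into the core; Si³⁺ still has 1 valence electron.
Pulling an electron out of a noble-gas core costs far more than removing a remaining valence electron, so Ca and Be sit at the high end of IE_4.
Tabulated IE_4 (kJ/mol): Ca 6491, Be 21007, Si 4356.
So the fourth ionization energies run Si < Ca < Be.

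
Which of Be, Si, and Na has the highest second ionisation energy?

Na

After 1 electron has been removed, what remains? Be⁺ still has 1 valence electron; Si⁺ still has 3 valence electrons; Na⁺ is the bare [Ne] core.
Pulling an electron out of a noble-gas core costs far more than removing a remaining valence electron, so Na sits at the high end of IE_2.
Valence configurations: Be⁺ [He]2s¹, Si⁺ [Ne]3s²3p¹.
The numbers (kJ/mol): Be 1757, Si 1577, Na 4562.
Hence IE_2: Si < Be < Na.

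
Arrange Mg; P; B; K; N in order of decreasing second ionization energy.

Consider each +1 ion: Mg⁺ still has 1 valence electron; P⁺ still has 4 valence electrons; B⁺ still has 2 valence electrons; K⁺ is the bare [Ar] core; N⁺ still has 4 valence electrons.
Pulling an electron out of a noble-gas core costs far more than removing a remaining valence electron, so K sits at the high end of IE_2.
Valence configurations: Mg⁺ [Ne]3s¹, P⁺ [Ne]3s²3p², B⁺ [He]2s², N⁺ [He]2s²2p².
Tabulated IE_2 (kJ/mol): Mg 1451, P 1907, B 2427, K 3052, N 2856.
Putting it together, IE_2: Mg < P < B < N < K.

K, N, B, P, Mg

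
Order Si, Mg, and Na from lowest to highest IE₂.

Mg < Si < Na

The second ionization energy removes an electron from the +1 ion. For each element: Si⁺ still has 3 valence electrons; Mg⁺ still has 1 valence electron; Na⁺ is the bare [Ne] core.
Breaking into a closed-shell core is much more expensive than removing a leftover valence electron — Na has the largest IE_2 here.
Valence configurations: Si⁺ [Ne]3s²3p¹, Mg⁺ [Ne]3s¹.
Tabulated IE_2 (kJ/mol): Si 1577, Mg 1451, Na 4562.
Overall IE_2 order: Mg < Si < Na.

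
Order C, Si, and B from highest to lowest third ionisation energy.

C > B > Si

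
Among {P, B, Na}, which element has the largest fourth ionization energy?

IE_4 is the cost of taking one more electron from the +3 cation: P³⁺ still has 2 valence electrons; B³⁺ is the bare [He] core; Na³⁺ is already 2 electrons into the core.
Core electrons are held far more tightly than valence electrons, so Na and B top the IE_4 order.
Approximate IE_4 values (kJ/mol): P 4964, B 25026, Na 9543.
Putting it together, IE_4: P < Na < B.

B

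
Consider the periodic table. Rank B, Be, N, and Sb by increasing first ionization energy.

Be is in period 2, group 2; B is in period 2, group 13; N is in period 2, group 15; Sb is in period 5, group 15.
IE₁ increases left→right with effective nuclear charge and decreases top→bottom as the valence shell moves farther out.
These span different periods and groups, so the two trends combine.
Sb > B: the two effects oppose for this pair; the across-period effect wins (831 vs 801 kJ/mol).
Be > Sb: the two effects oppose for this pair; the down-group effect wins (900 vs 831 kJ/mol).
N > Be: N lies to the right of Be in period 2, so the across-period effect alone puts N higher.
Note the exception: Be has a higher first ionization energy than B, contrary to the simple trend — removing B's lone 2p electron is easier than breaking Be's filled 2s².
For reference (kJ/mol): Be 900, B 801, N 1402, Sb 831.
So from lowest to highest: B < Sb < Be < N.

B, Sb, Be, N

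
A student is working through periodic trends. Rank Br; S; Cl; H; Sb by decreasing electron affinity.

Cl > Br > S > Sb > H

Atoms with high Z_eff and room in the valence shell (especially the halogens) have the most exothermic electron affinities.
Neither a single period nor a single group — weigh both effects.
Sb > H: period and group pull opposite ways; the across-period shift dominates (103 vs 73 kJ/mol).
S > Sb: relative to Sb, both the across-period and down-group shifts push S's electron affinity up.
Br > S: the two effects oppose for this pair; the across-period effect wins (325 vs 200 kJ/mol).
Cl > Br: Cl sits above Br in group 17, so the down-group effect alone puts Cl higher.
Approximate values (kJ/mol): H 73, S 200, Cl 349, Br 325, Sb 103.
So from highest to lowest: Cl > Br > S > Sb > H.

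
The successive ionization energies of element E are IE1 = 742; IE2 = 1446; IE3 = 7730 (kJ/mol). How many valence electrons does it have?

2

Look for the largest jump between consecutive ionization energies: IE3/IE2 ≈ 5.3, far larger than any earlier ratio.
That jump marks the point where a core electron is being removed. So the atom has 2 valence electrons.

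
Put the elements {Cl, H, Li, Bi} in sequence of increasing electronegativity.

Li < Bi < H < Cl

H is in period 1, group 1; Li is in period 2, group 1; Cl is in period 3, group 17; Bi is in period 6, group 15.
Atoms toward the upper right of the periodic table pull bonding electrons most strongly.
Here both period and group differ, so the two effects have to be weighed against each other.
Bi > Li: period and group pull opposite ways; the across-period shift dominates (2.02 vs 0.98).
H > Bi: period and group pull opposite ways; the down-group shift dominates (2.20 vs 2.02).
Cl > H: the two effects oppose for this pair; the across-period effect wins (3.16 vs 2.20).
For reference (Pauling): H 2.20, Li 0.98, Cl 3.16, Bi 2.02.
So from lowest to highest: Li < Bi < H < Cl.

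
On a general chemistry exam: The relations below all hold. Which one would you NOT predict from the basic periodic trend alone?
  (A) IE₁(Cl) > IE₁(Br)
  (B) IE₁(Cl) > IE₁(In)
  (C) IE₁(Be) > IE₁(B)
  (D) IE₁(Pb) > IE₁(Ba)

(C)

The general trend: first ionization energy increases across a period and decreases down a group.
(A) Cl (period 3, group 17) vs Br (period 4, group 17): the stated order agrees with the simple trend.
(B) Cl (period 3, group 17) vs In (period 5, group 13): the stated order agrees with the simple trend.
(C) Be (period 2, group 2) vs B (period 2, group 13): the stated order contradicts the simple trend.
(D) Pb (period 6, group 14) vs Ba (period 6, group 2): the stated order agrees with the simple trend.
The exception is (C): removing B's lone 2p electron is easier than breaking Be's filled 2s².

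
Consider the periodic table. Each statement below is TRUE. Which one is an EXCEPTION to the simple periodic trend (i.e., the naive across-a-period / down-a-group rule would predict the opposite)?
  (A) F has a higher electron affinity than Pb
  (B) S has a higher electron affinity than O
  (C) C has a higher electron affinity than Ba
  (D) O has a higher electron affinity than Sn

(B)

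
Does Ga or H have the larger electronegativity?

H is in period 1, group 1; Ga is in period 4, group 13.
Electronegativity increases across a period and decreases down a group, tracking effective nuclear charge and atomic size.
These span different periods and groups, so the two trends combine.
H > Ga: the two effects oppose for this pair; the down-group effect wins (2.20 vs 1.81).
Tabulated electronegativity (Pauling): H 2.20, Ga 1.81.
So H has the larger electronegativity (H > Ga).

H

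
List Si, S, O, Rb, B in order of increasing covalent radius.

B is in period 2, group 13; O is in period 2, group 16; Si is in period 3, group 14; S is in period 3, group 16; Rb is in period 5, group 1.
Moving right in a period, electrons are added to the same shell under a stronger nuclear pull, so atoms get smaller; moving down, a new shell is opened and atoms get larger.
These span different periods and groups, so the two trends combine.
B > O: both are in period 2; the period trend gives B the larger value.
S > B: the two effects oppose for this pair; the down-group effect wins (103 vs 85 pm).
Si > S: both are in period 3; the period trend gives Si the larger value.
Rb > Si: relative to Si, both the across-period and down-group shifts push Rb's atomic radius up.
Approximate values (pm): B 85, O 63, Si 116, S 103, Rb 210.
So from smallest to largest: O < B < S < Si < Rb.

O < B < S < Si < Rb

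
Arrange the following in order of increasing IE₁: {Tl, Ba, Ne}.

Ba < Tl < Ne

Ne is in period 2, group 18; Ba is in period 6, group 2; Tl is in period 6, group 13.
Removing the outermost electron gets harder across a period and easier down a group.
These span different periods and groups, so the two trends combine.
Tl > Ba: Tl lies to the right of Ba in period 6, so the across-period effect alone puts Tl higher.
Ne > Tl: both effects reinforce here, so Ne is clearly the higher of the two.
Approximate values (kJ/mol): Ne 2081, Ba 503, Tl 589.
So from lowest to highest: Ba < Tl < Ne.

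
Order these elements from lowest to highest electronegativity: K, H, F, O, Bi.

H is in period 1, group 1; O is in period 2, group 16; F is in period 2, group 17; K is in period 4, group 1; Bi is in period 6, group 15.
Smaller atoms with higher effective nuclear charge are more electronegative.
Neither a single period nor a single group — weigh both effects.
Bi > K: period and group pull opposite ways; the across-period shift dominates (2.02 vs 0.82).
H > Bi: period and group pull opposite ways; the down-group shift dominates (2.20 vs 2.02).
O > H: period and group pull opposite ways; the across-period shift dominates (3.44 vs 2.20).
F > O: F lies to the right of O in period 2, so the across-period effect alone puts F higher.
Approximate values (Pauling): H 2.20, O 3.44, F 3.98, K 0.82, Bi 2.02.
So from lowest to highest: K < Bi < H < O < F.

K < Bi < H < O < F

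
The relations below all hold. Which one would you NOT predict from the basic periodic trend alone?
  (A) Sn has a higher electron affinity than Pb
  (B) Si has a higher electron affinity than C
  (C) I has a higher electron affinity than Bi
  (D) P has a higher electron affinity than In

(B)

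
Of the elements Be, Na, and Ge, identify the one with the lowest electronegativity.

Na

Be is in period 2, group 2; Na is in period 3, group 1; Ge is in period 4, group 14.
EN rises left→right (higher Z_eff, smaller atoms) and falls top→bottom (larger, more shielded atoms).
These span different periods and groups, so the two trends combine.
Be > Na: relative to Na, both the across-period and down-group shifts push Be's electronegativity up.
Ge > Be: period and group pull opposite ways; the across-period shift dominates (2.01 vs 1.57).
Tabulated electronegativity (Pauling): Be 1.57, Na 0.93, Ge 2.01.
The lowest electronegativity among these belongs to Na.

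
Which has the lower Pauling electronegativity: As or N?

N is in period 2, group 15; As is in period 4, group 15.
Electronegativity increases across a period and decreases down a group, tracking effective nuclear charge and atomic size.
All are in group 15, so electronegativity increases up the group.
So As has the lower Pauling electronegativity (As < N).

As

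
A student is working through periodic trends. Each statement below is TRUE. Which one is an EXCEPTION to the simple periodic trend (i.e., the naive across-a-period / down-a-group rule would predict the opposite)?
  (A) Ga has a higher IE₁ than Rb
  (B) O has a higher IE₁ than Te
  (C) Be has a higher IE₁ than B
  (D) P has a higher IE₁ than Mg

The general trend: IE₁ increases across a period and decreases down a group.
(A) Ga (period 4, group 13) vs Rb (period 5, group 1): the stated order agrees with the simple trend.
(B) O (period 2, group 16) vs Te (period 5, group 16): the stated order agrees with the simple trend.
(C) Be (period 2, group 2) vs B (period 2, group 13): the stated order contradicts the simple trend.
(D) P (period 3, group 15) vs Mg (period 3, group 2): the stated order agrees with the simple trend.
The exception is (C): removing B's lone 2p electron is easier than breaking Be's filled 2s².

(C)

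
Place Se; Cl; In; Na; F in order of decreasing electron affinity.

Cl > F > Se > Na > In

EA tends to increase across a period and decrease down a group, though the pattern is less regular than for IE or radius.
Neither a single period nor a single group — weigh both effects.
Na > In: the two effects oppose for this pair; the down-group effect wins (53 vs 29 kJ/mol).
Se > Na: period and group pull opposite ways; the across-period shift dominates (195 vs 53 kJ/mol).
F > Se: relative to Se, both the across-period and down-group shifts push F's electron affinity up.
Cl > F: this pair runs against the simple trend — see the exception note.
Note the exception: Cl has a higher electron affinity than F, contrary to the simple trend — F's small 2p subshell makes the incoming electron feel strong e⁻–e⁻ repulsion, so Cl actually releases more energy on gaining an electron.
Approximate values (kJ/mol): F 328, Na 53, Cl 349, Se 195, In 29.
So from highest to lowest: Cl > F > Se > Na > In.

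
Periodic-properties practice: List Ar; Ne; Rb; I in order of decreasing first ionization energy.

Ne, Ar, I, Rb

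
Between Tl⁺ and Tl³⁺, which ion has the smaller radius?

Tl³⁺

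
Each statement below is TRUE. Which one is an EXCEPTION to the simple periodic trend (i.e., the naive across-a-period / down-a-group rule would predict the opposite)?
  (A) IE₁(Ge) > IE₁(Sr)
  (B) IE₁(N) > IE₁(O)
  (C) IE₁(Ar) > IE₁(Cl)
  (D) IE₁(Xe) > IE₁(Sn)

The general trend: first ionization energy increases across a period and decreases down a group.
(A) Ge (period 4, group 14) vs Sr (period 5, group 2): the stated order agrees with the simple trend.
(B) N (period 2, group 15) vs O (period 2, group 16): the stated order contradicts the simple trend.
(C) Ar (period 3, group 18) vs Cl (period 3, group 17): the stated order agrees with the simple trend.
(D) Xe (period 5, group 18) vs Sn (period 5, group 14): the stated order agrees with the simple trend.
The exception is (B): pairing an electron in O's 2p⁴ costs repulsion energy, so O ionizes more easily than half-filled N (2p³).

(B)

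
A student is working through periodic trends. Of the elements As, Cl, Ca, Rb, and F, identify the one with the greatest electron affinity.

Cl

F is in period 2, group 17; Cl is in period 3, group 17; Ca is in period 4, group 2; As is in period 4, group 15; Rb is in period 5, group 1.
EA tends to increase across a period and decrease down a group, though the pattern is less regular than for IE or radius.
These span different periods and groups, so the two trends combine.
Rb > Ca: this pair runs against the simple trend — see the exception note.
As > Rb: both effects reinforce here, so As is clearly the higher of the two.
F > As: both effects reinforce here, so F is clearly the higher of the two.
Cl > F: this pair runs against the simple trend — see the exception note.
Note the exception: Rb has a higher electron affinity than Ca, contrary to the simple trend — adding an electron to Ca (ns²) has to open a new, higher-energy np subshell, which is unfavourable.
Note the exception: Cl has a higher electron affinity than F, contrary to the simple trend — F's small 2p subshell makes the incoming electron feel strong e⁻–e⁻ repulsion, so Cl actually releases more energy on gaining an electron.
Tabulated electron affinity (kJ/mol): F 328, Cl 349, Ca 2, As 78, Rb 47.
The greatest electron affinity among these belongs to Cl.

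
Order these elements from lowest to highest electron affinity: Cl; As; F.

As < F < Cl

F is in period 2, group 17; Cl is in period 3, group 17; As is in period 4, group 15.
Atoms with high Z_eff and room in the valence shell (especially the halogens) have the most exothermic electron affinities.
Here both period and group differ, so the two effects have to be weighed against each other.
F > As: both effects reinforce here, so F is clearly the higher of the two.
Cl > F: this pair runs against the simple trend — see the exception note.
Note the exception: Cl has a higher electron affinity than F, contrary to the simple trend — F's small 2p subshell makes the incoming electron feel strong e⁻–e⁻ repulsion, so Cl actually releases more energy on gaining an electron.
For reference (kJ/mol): F 328, Cl 349, As 78.
So from lowest to highest: As < F < Cl.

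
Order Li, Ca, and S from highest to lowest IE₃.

Li > Ca > S

After 2 electrons have been removed, what remains? Li²⁺ is already 1 electron into the core; Ca²⁺ is the bare [Ar] core; S²⁺ still has 4 valence electrons.
Pulling an electron out of a noble-gas core costs far more than removing a remaining valence electron, so Ca and Li sit at the high end of IE_3.
The numbers (kJ/mol): Li 11815, Ca 4912, S 3357.
So the third ionization energies run S < Ca < Li.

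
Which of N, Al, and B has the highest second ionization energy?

N

The second ionization energy removes an electron from the +1 ion. For each element: N⁺ still has 4 valence electrons; Al⁺ still has 2 valence electrons; B⁺ still has 2 valence electrons.
All are still removing valence electrons, so compare the +1 ions as you would atoms: IE_2 generally rises across a period (higher Z_eff) and falls down a group (larger shell), subject to the usual subshell exceptions.
Valence configurations: N⁺ [He]2s²2p², Al⁺ [Ne]3s², B⁺ [He]2s².
Tabulated IE_2 (kJ/mol): N 2856, Al 1817, B 2427.
Overall IE_2 order: Al < B < N.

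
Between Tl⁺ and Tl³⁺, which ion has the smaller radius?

Tl³⁺

Both ions have Z = 81 protons, but Tl³⁺ has lost more electrons, so its remaining electrons feel a larger effective nuclear charge per electron and are pulled in more tightly.
Higher positive charge → smaller ion, so Tl⁺ > Tl³⁺.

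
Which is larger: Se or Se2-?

Forming Se2- adds 2 electrons to Se. More electron–electron repulsion in the same shell, with unchanged nuclear charge, lets the cloud expand.
An anion is larger than its parent atom: Se2- > Se.

Se2-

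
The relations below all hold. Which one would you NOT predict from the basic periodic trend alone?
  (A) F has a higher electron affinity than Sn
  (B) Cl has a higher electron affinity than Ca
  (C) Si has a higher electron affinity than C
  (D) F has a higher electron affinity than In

(C)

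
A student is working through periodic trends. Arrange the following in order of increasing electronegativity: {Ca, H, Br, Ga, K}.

K, Ca, Ga, H, Br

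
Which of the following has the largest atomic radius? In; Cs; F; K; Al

F is in period 2, group 17; Al is in period 3, group 13; K is in period 4, group 1; In is in period 5, group 13; Cs is in period 6, group 1.
Moving right in a period, electrons are added to the same shell under a stronger nuclear pull, so atoms get smaller; moving down, a new shell is opened and atoms get larger.
Here both period and group differ, so the two effects have to be weighed against each other.
Al > F: both effects reinforce here, so Al is clearly the larger of the two.
In > Al: In sits below Al in group 13, so the down-group effect alone puts In larger.
K > In: period and group pull opposite ways; the across-period shift dominates (196 vs 142 pm).
Cs > K: Cs sits below K in group 1, so the down-group effect alone puts Cs larger.
For reference (pm): F 64, Al 126, K 196, In 142, Cs 232.
The largest atomic radius among these belongs to Cs.

Cs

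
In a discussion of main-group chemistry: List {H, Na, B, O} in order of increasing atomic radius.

H is in period 1, group 1; B is in period 2, group 13; O is in period 2, group 16; Na is in period 3, group 1.
Across a period the added protons contract the valence shell; down a group each new principal shell makes the atom larger.
These span different periods and groups, so the two trends combine.
O > H: period and group pull opposite ways; the down-group shift dominates (63 vs 32 pm).
B > O: B lies to the left of O in period 2, so the across-period effect alone puts B larger.
Na > B: both effects reinforce here, so Na is clearly the larger of the two.
Tabulated atomic radius (pm): H 32, B 85, O 63, Na 155.
So from smallest to largest: H < O < B < Na.

H < O < B < Na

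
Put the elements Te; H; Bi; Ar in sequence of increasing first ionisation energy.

Bi, Te, H, Ar

H is in period 1, group 1; Ar is in period 3, group 18; Te is in period 5, group 16; Bi is in period 6, group 15.
Across a period the outer electron is held more tightly (higher IE₁); down a group it sits in a higher shell, more shielded, and comes off more easily.
These span different periods and groups, so the two trends combine.
Te > Bi: both effects reinforce here, so Te is clearly the higher of the two.
H > Te: period and group pull opposite ways; the down-group shift dominates (1312 vs 869 kJ/mol).
Ar > H: period and group pull opposite ways; the across-period shift dominates (1521 vs 1312 kJ/mol).
For reference (kJ/mol): H 1312, Ar 1521, Te 869, Bi 703.
So from lowest to highest: Bi < Te < H < Ar.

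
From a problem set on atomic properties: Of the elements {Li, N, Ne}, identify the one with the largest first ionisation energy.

Ne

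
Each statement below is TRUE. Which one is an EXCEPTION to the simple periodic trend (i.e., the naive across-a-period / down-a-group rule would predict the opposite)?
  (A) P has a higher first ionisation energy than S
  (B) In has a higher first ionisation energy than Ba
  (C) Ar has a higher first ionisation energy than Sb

The general trend: first ionisation energy increases across a period and decreases down a group.
(A) P (period 3, group 15) vs S (period 3, group 16): the stated order contradicts the simple trend.
(B) In (period 5, group 13) vs Ba (period 6, group 2): the stated order agrees with the simple trend.
(C) Ar (period 3, group 18) vs Sb (period 5, group 15): the stated order agrees with the simple trend.
The exception is (A): S (3p⁴) ionizes more easily than half-filled P (3p³) because the paired 3p electron in S is pushed out by e⁻–e⁻ repulsion.

(A)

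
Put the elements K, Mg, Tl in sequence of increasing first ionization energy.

K < Tl < Mg

Mg is in period 3, group 2; K is in period 4, group 1; Tl is in period 6, group 13.
Removing the outermost electron gets harder across a period and easier down a group.
Here both period and group differ, so the two effects have to be weighed against each other.
Tl > K: the two effects oppose for this pair; the across-period effect wins (589 vs 419 kJ/mol).
Mg > Tl: period and group pull opposite ways; the down-group shift dominates (738 vs 589 kJ/mol).
Approximate values (kJ/mol): Mg 738, K 419, Tl 589.
So from lowest to highest: K < Tl < Mg.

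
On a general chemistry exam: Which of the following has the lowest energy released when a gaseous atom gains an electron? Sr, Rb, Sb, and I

Atoms with high Z_eff and room in the valence shell (especially the halogens) have the most exothermic electron affinities.
All lie in period 5; the across-period trend (electron affinity increases left to right) applies, with the exception below.
Note the exception: Rb has a higher electron affinity than Sr, contrary to the simple trend — adding an electron to Sr (ns²) has to open a new, higher-energy np subshell, which is unfavourable.
Tabulated electron affinity (kJ/mol): Rb 47, Sr 5, Sb 103, I 295.
The lowest energy released when a gaseous atom gains an electron among these belongs to Sr.

Sr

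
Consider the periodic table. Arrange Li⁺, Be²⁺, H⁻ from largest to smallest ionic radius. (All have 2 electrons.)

H⁻ > Li⁺ > Be²⁺

All of these have 2 electrons, so size is governed by nuclear charge alone: the more protons, the stronger the pull on the same electron cloud, and the smaller the ion.
Nuclear charges: Be²⁺ (Z=4), Li⁺ (Z=3), H⁻ (Z=1).
Largest to smallest: H⁻ > Li⁺ > Be²⁺.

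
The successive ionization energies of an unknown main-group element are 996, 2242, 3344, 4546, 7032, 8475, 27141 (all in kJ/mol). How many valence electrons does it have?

Look for the largest jump between consecutive ionization energies: IE7/IE6 ≈ 3.2, far larger than any earlier ratio.
That jump marks the point where a core electron is being removed. So the atom has 6 valence electrons.

6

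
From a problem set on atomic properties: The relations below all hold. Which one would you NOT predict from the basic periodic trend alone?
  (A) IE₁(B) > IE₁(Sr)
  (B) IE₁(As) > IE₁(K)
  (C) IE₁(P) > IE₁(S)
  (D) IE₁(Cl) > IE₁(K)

(C)

The general trend: first ionization energy increases across a period and decreases down a group.
(A) B (period 2, group 13) vs Sr (period 5, group 2): the stated order agrees with the simple trend.
(B) As (period 4, group 15) vs K (period 4, group 1): the stated order agrees with the simple trend.
(C) P (period 3, group 15) vs S (period 3, group 16): the stated order contradicts the simple trend.
(D) Cl (period 3, group 17) vs K (period 4, group 1): the stated order agrees with the simple trend.
The exception is (C): S (3p⁴) ionizes more easily than half-filled P (3p³) because the paired 3p electron in S is pushed out by e⁻–e⁻ repulsion.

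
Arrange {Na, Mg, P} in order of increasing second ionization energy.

Mg < P < Na

After 1 electron has been removed, what remains? Na⁺ is the bare [Ne] core; Mg⁺ still has 1 valence electron; P⁺ still has 4 valence electrons.
Breaking into a closed-shell core is much more expensive than removing a leftover valence electron — Na has the largest IE_2 here.
Valence configurations: Mg⁺ [Ne]3s¹, P⁺ [Ne]3s²3p².
Tabulated IE_2 (kJ/mol): Na 4562, Mg 1451, P 1907.
Putting it together, IE_2: Mg < P < Na.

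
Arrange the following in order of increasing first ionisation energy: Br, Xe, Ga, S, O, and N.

Ga < S < Br < Xe < O < N

N is in period 2, group 15; O is in period 2, group 16; S is in period 3, group 16; Ga is in period 4, group 13; Br is in period 4, group 17; Xe is in period 5, group 18.
IE₁ increases left→right with effective nuclear charge and decreases top→bottom as the valence shell moves farther out.
These span different periods and groups, so the two trends combine.
S > Ga: relative to Ga, both the across-period and down-group shifts push S's first ionization energy up.
Br > S: period and group pull opposite ways; the across-period shift dominates (1140 vs 1000 kJ/mol).
Xe > Br: the two effects oppose for this pair; the across-period effect wins (1170 vs 1140 kJ/mol).
O > Xe: the two effects oppose for this pair; the down-group effect wins (1314 vs 1170 kJ/mol).
N > O: this pair runs against the simple trend — see the exception note.
Note the exception: N has a higher first ionization energy than O, contrary to the simple trend — pairing an electron in O's 2p⁴ costs repulsion energy, so O ionizes more easily than half-filled N (2p³).
Tabulated first ionization energy (kJ/mol): N 1402, O 1314, S 1000, Ga 579, Br 1140, Xe 1170.
So from lowest to highest: Ga < S < Br < Xe < O < N.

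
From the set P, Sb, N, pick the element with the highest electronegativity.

N

N is in period 2, group 15; P is in period 3, group 15; Sb is in period 5, group 15.
EN rises left→right (higher Z_eff, smaller atoms) and falls top→bottom (larger, more shielded atoms).
All are in group 15, so electronegativity increases up the group.
The highest electronegativity among these belongs to N.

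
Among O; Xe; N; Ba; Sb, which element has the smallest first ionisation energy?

Removing the outermost electron gets harder across a period and easier down a group.
Here both period and group differ, so the two effects have to be weighed against each other.
Sb > Ba: both effects reinforce here, so Sb is clearly the higher of the two.
Xe > Sb: Xe lies to the right of Sb in period 5, so the across-period effect alone puts Xe higher.
O > Xe: period and group pull opposite ways; the down-group shift dominates (1314 vs 1170 kJ/mol).
N > O: this pair runs against the simple trend — see the exception note.
Note the exception: N has a higher first ionization energy than O, contrary to the simple trend — pairing an electron in O's 2p⁴ costs repulsion energy, so O ionizes more easily than half-filled N (2p³).
Approximate values (kJ/mol): N 1402, O 1314, Sb 831, Xe 1170, Ba 503.
The smallest first ionisation energy among these belongs to Ba.

Ba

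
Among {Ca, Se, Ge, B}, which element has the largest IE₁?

Se

Across a period the outer electron is held more tightly (higher IE₁); down a group it sits in a higher shell, more shielded, and comes off more easily.
These span different periods and groups, so the two trends combine.
Ge > Ca: both are in period 4; the period trend gives Ge the larger value.
B > Ge: period and group pull opposite ways; the down-group shift dominates (801 vs 762 kJ/mol).
Se > B: period and group pull opposite ways; the across-period shift dominates (941 vs 801 kJ/mol).
For reference (kJ/mol): B 801, Ca 590, Ge 762, Se 941.
The largest IE₁ among these belongs to Se.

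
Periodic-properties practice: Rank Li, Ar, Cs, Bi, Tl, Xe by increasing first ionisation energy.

Cs < Li < Tl < Bi < Xe < Ar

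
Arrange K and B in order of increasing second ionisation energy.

B < K

After 1 electron has been removed, what remains? K⁺ is the bare [Ar] core; B⁺ still has 2 valence electrons.
Core electrons are held far more tightly than valence electrons, so K tops the IE_2 order.
The numbers (kJ/mol): K 3052, B 2427.
Overall IE_2 order: B < K.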